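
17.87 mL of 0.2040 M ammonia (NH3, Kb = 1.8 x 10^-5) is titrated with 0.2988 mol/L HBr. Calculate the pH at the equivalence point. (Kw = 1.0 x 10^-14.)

n(NH3) = 0.2040 x 0.01787 = 0.003645 mol; V(HBr) at equivalence = 0.003645/0.2988 = 0.01220 L.
At equivalence the base is fully converted to NH4+; total volume = 0.03007 L, so [NH4+] = 0.003645/0.03007 = 0.1212 M.
Ka(NH4+) = Kw/Kb = 1.0e-14 / 1.8 x 10^-5 = 5.56e-10.
[H^+] = sqrt(Ka x [NH4+]) = sqrt(5.56e-10 x 0.1212) = 8.21e-6 M.
pH = -log(8.21e-6) = 5.09.

5.09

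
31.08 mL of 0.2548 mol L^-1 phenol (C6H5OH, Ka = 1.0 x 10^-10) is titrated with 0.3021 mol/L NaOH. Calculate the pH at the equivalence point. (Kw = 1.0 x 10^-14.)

11.57

n(C6H5OH) = 0.2548 x 0.03108 = 0.007919 mol; V(NaOH) at equivalence = 0.007919/0.3021 = 0.02621 L.
At equivalence all the acid is converted to C6H5O-; total volume = 0.03108 + 0.02621 = 0.05729 L, so [C6H5O-] = 0.007919/0.05729 = 0.1382 M.
Kb = Kw/Ka = 1.0e-14 / 1.0 x 10^-10 = 0.000100.
[OH^-] = sqrt(Kb x [C6H5O-]) = sqrt(0.000100 x 0.1382) = 0.00372 M.
pOH = 2.43, so pH = 14.00 - 2.43 = 11.57.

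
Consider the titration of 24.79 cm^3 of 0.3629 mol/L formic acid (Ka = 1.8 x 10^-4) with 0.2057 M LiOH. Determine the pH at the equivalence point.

n(HCOOH) = 0.3629 x 0.02479 = 0.008996 mol; V(LiOH) at equivalence = 0.008996/0.2057 = 0.04374 L.
At equivalence all the acid is converted to HCOO-; total volume = 0.02479 + 0.04374 = 0.06853 L, so [HCOO-] = 0.008996/0.06853 = 0.1313 M.
Kb = Kw/Ka = 1.0e-14 / 1.8 x 10^-4 = 5.56e-11.
[OH^-] = sqrt(Kb x [HCOO-]) = sqrt(5.56e-11 x 0.1313) = 2.70e-6 M.
pOH = 5.57, so pH = 14.00 - 5.57 = 8.43.

8.43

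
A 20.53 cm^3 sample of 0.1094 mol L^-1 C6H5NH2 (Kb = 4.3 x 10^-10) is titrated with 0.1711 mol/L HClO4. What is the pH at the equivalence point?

2.90

n(C6H5NH2) = 0.1094 x 0.02053 = 0.002246 mol; V(HClO4) at equivalence = 0.002246/0.1711 = 0.01313 L.
At equivalence the base is fully converted to C6H5NH3+; total volume = 0.03366 L, so [C6H5NH3+] = 0.002246/0.03366 = 0.06673 M.
Ka(C6H5NH3+) = Kw/Kb = 1.0e-14 / 4.3 x 10^-10 = 2.33e-5.
[H^+] = sqrt(Ka x [C6H5NH3+]) = sqrt(2.33e-5 x 0.06673) = 0.00125 M.
pH = -log(0.00125) = 2.90.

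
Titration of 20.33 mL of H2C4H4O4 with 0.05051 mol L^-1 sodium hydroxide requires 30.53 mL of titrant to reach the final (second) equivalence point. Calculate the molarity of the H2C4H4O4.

0.0379 M

n(NaOH) = 0.05051 x 0.03053 = 0.001542 mol.
At the final (second) equivalence point, 2 mol OH^- react per mol H2C4H4O4, so n(H2C4H4O4) = 0.001542 / 2 = 0.0007710 mol.
[H2C4H4O4] = 0.0007710 / 0.02033 L = 0.0379 M.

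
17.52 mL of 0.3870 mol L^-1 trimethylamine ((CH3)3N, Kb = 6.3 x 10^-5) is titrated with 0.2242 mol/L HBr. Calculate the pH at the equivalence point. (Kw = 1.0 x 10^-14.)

n((CH3)3N) = 0.3870 x 0.01752 = 0.006780 mol; V(HBr) at equivalence = 0.006780/0.2242 = 0.03024 L.
At equivalence the base is fully converted to (CH3)3NH+; total volume = 0.04776 L, so [(CH3)3NH+] = 0.006780/0.04776 = 0.1420 M.
Ka((CH3)3NH+) = Kw/Kb = 1.0e-14 / 6.3 x 10^-5 = 1.59e-10.
[H^+] = sqrt(Ka x [(CH3)3NH+]) = sqrt(1.59e-10 x 0.1420) = 4.75e-6 M.
pH = -log(4.75e-6) = 5.32.

5.32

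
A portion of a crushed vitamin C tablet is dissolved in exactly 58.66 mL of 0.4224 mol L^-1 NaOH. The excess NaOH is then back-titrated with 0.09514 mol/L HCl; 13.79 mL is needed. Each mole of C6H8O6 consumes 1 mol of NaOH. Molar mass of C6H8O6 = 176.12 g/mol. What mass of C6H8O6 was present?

Total n(NaOH) added = 0.4224 x 0.05866 = 0.02478 mol.
n(HCl) used = 0.09514 x 0.01379 = 0.001312 mol, which equals the excess n(NaOH).
So n(NaOH) consumed by the sample = 0.02478 - 0.001312 = 0.02347 mol.
n(C6H8O6) = 0.02347 / 1 = 0.02347 mol.
mass = 0.02347 mol x 176.12 g/mol = 4.13 g.

4.13 g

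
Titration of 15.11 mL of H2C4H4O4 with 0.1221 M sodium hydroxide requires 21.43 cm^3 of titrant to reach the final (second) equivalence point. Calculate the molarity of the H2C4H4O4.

0.0866 M

n(NaOH) = 0.1221 x 0.02143 = 0.002617 mol.
At the final (second) equivalence point, 2 mol OH^- react per mol H2C4H4O4, so n(H2C4H4O4) = 0.002617 / 2 = 0.001308 mol.
[H2C4H4O4] = 0.001308 / 0.01511 L = 0.0866 M.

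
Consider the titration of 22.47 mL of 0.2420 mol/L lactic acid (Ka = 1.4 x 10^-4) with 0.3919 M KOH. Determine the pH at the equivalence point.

8.51

n(HC3H5O3) = 0.2420 x 0.02247 = 0.005438 mol; V(KOH) at equivalence = 0.005438/0.3919 = 0.01388 L.
At equivalence all the acid is converted to C3H5O3-; total volume = 0.02247 + 0.01388 = 0.03635 L, so [C3H5O3-] = 0.005438/0.03635 = 0.1496 M.
Kb = Kw/Ka = 1.0e-14 / 1.4 x 10^-4 = 7.14e-11.
[OH^-] = sqrt(Kb x [C3H5O3-]) = sqrt(7.14e-11 x 0.1496) = 3.27e-6 M.
pOH = 5.49, so pH = 14.00 - 5.49 = 8.51.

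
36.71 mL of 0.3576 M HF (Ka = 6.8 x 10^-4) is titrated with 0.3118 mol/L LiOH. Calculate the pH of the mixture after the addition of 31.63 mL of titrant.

Initial n(HF) = 0.3576 x 0.03671 = 0.01313 mol.
n(LiOH) added = 0.3118 x 0.03163 = 0.009862 mol, converting that many moles of HF to F-.
Remaining n(HF) = 0.003265 mol; n(F-) = 0.009862 mol.
By Henderson-Hasselbalch, pH = pKa + log([A^-]/[HA]) = 3.17 + log(0.009862/0.003265) = 3.17 + (+0.48) = 3.65.

3.65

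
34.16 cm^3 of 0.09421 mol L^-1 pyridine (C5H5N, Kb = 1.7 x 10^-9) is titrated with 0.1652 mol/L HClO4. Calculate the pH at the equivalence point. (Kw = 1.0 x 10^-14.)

3.23

n(C5H5N) = 0.09421 x 0.03416 = 0.003218 mol; V(HClO4) at equivalence = 0.003218/0.1652 = 0.01948 L.
At equivalence the base is fully converted to C5H5NH+; total volume = 0.05364 L, so [C5H5NH+] = 0.003218/0.05364 = 0.06000 M.
Ka(C5H5NH+) = Kw/Kb = 1.0e-14 / 1.7 x 10^-9 = 5.88e-6.
[H^+] = sqrt(Ka x [C5H5NH+]) = sqrt(5.88e-6 x 0.06000) = 0.000594 M.
pH = -log(0.000594) = 3.23.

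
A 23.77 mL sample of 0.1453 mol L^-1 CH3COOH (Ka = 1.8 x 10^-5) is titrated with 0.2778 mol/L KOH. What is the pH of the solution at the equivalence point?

8.86

n(CH3COOH) = 0.1453 x 0.02377 = 0.003454 mol; V(KOH) at equivalence = 0.003454/0.2778 = 0.01243 L.
At equivalence all the acid is converted to CH3COO-; total volume = 0.02377 + 0.01243 = 0.03620 L, so [CH3COO-] = 0.003454/0.03620 = 0.09540 M.
Kb = Kw/Ka = 1.0e-14 / 1.8 x 10^-5 = 5.56e-10.
[OH^-] = sqrt(Kb x [CH3COO-]) = sqrt(5.56e-10 x 0.09540) = 7.28e-6 M.
pOH = 5.14, so pH = 14.00 - 5.14 = 8.86.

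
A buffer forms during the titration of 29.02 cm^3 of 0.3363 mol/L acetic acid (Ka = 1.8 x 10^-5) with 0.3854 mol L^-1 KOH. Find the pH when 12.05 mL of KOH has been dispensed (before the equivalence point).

4.70

Initial n(CH3COOH) = 0.3363 x 0.02902 = 0.009759 mol.
n(KOH) added = 0.3854 x 0.01205 = 0.004644 mol, converting that many moles of CH3COOH to CH3COO-.
Remaining n(CH3COOH) = 0.005115 mol; n(CH3COO-) = 0.004644 mol.
By Henderson-Hasselbalch, pH = pKa + log([A^-]/[HA]) = 4.74 + log(0.004644/0.005115) = 4.74 + (-0.04) = 4.70.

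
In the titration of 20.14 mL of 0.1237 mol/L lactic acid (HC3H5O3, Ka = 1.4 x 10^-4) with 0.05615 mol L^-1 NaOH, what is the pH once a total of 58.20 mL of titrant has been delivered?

n(acid) = 0.1237 x 0.02014 = 0.002491 mol; n(NaOH) added = 0.05615 x 0.05820 = 0.003268 mol.
Base is in excess by 0.003268 - 0.002491 = 0.0007766 mol in a total volume of 0.07834 L.
[OH^-] = 0.0007766/0.07834 = 0.009913 M, so pOH = 2.00 and pH = 14.00 - 2.00 = 12.00.

12.00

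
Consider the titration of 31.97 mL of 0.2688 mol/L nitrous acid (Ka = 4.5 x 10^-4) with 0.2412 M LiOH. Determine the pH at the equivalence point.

8.23

n(HNO2) = 0.2688 x 0.03197 = 0.008594 mol; V(LiOH) at equivalence = 0.008594/0.2412 = 0.03563 L.
At equivalence all the acid is converted to NO2-; total volume = 0.03197 + 0.03563 = 0.06760 L, so [NO2-] = 0.008594/0.06760 = 0.1271 M.
Kb = Kw/Ka = 1.0e-14 / 4.5 x 10^-4 = 2.22e-11.
[OH^-] = sqrt(Kb x [NO2-]) = sqrt(2.22e-11 x 0.1271) = 1.68e-6 M.
pOH = 5.77, so pH = 14.00 - 5.77 = 8.23.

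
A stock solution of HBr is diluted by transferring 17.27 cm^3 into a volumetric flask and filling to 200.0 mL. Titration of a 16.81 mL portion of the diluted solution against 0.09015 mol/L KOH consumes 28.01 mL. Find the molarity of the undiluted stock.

1.74 M

n(KOH) = 0.09015 x 0.02801 = 0.002525 mol.
n(HBr) in the aliquot = 0.002525 mol.
[diluted HBr] = 0.002525 / 0.01681 = 0.1502 M.
Dilution factor = 200.0/17.27 = 11.58, so [stock] = 0.1502 x 11.58 = 1.74 M.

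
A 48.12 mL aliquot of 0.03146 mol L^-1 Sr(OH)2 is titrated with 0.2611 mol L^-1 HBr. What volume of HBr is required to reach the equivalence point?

11.6 mL

n(Sr(OH)2) = 0.03146 mol/L x 0.04812 L = 0.001514 mol.
The neutralisation is 1 Sr(OH)2 : 2 HBr, so n(HBr) = 0.001514 x 2/1 = 0.003028 mol.
V(HBr) = 0.003028 / 0.2611 = 0.01160 L = 11.6 mL.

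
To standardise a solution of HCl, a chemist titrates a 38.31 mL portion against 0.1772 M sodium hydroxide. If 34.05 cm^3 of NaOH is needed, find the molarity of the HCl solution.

n(NaOH) delivered = 0.1772 x 0.03405 = 0.006034 mol.
For a 1:1 reaction, n(HCl) = 0.006034 mol.
[HCl] = 0.006034 mol / 0.03831 L = 0.157 M.

0.157 M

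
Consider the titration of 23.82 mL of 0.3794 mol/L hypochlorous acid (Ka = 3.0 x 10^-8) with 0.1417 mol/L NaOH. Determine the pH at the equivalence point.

10.27

n(HClO) = 0.3794 x 0.02382 = 0.009037 mol; V(NaOH) at equivalence = 0.009037/0.1417 = 0.06378 L.
At equivalence all the acid is converted to ClO-; total volume = 0.02382 + 0.06378 = 0.08760 L, so [ClO-] = 0.009037/0.08760 = 0.1032 M.
Kb = Kw/Ka = 1.0e-14 / 3.0 x 10^-8 = 3.33e-7.
[OH^-] = sqrt(Kb x [ClO-]) = sqrt(3.33e-7 x 0.1032) = 0.000185 M.
pOH = 3.73, so pH = 14.00 - 3.73 = 10.27.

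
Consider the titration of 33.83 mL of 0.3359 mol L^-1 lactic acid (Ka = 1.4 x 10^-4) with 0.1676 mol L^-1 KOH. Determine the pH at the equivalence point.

n(HC3H5O3) = 0.3359 x 0.03383 = 0.01136 mol; V(KOH) at equivalence = 0.01136/0.1676 = 0.06780 L.
At equivalence all the acid is converted to C3H5O3-; total volume = 0.03383 + 0.06780 = 0.1016 L, so [C3H5O3-] = 0.01136/0.1016 = 0.1118 M.
Kb = Kw/Ka = 1.0e-14 / 1.4 x 10^-4 = 7.14e-11.
[OH^-] = sqrt(Kb x [C3H5O3-]) = sqrt(7.14e-11 x 0.1118) = 2.83e-6 M.
pOH = 5.55, so pH = 14.00 - 5.55 = 8.45.

8.45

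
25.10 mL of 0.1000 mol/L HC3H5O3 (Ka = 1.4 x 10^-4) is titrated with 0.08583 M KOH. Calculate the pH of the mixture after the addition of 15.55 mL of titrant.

3.91

Initial n(HC3H5O3) = 0.1000 x 0.02510 = 0.002510 mol.
n(KOH) added = 0.08583 x 0.01555 = 0.001335 mol, converting that many moles of HC3H5O3 to C3H5O3-.
Remaining n(HC3H5O3) = 0.001175 mol; n(C3H5O3-) = 0.001335 mol.
By Henderson-Hasselbalch, pH = pKa + log([A^-]/[HA]) = 3.85 + log(0.001335/0.001175) = 3.85 + (+0.06) = 3.91.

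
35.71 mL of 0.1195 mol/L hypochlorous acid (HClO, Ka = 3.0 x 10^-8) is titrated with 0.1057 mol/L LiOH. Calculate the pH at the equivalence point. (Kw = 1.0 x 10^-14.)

10.14

n(HClO) = 0.1195 x 0.03571 = 0.004267 mol; V(LiOH) at equivalence = 0.004267/0.1057 = 0.04037 L.
At equivalence all the acid is converted to ClO-; total volume = 0.03571 + 0.04037 = 0.07608 L, so [ClO-] = 0.004267/0.07608 = 0.05609 M.
Kb = Kw/Ka = 1.0e-14 / 3.0 x 10^-8 = 3.33e-7.
[OH^-] = sqrt(Kb x [ClO-]) = sqrt(3.33e-7 x 0.05609) = 0.000137 M.
pOH = 3.86, so pH = 14.00 - 3.86 = 10.14.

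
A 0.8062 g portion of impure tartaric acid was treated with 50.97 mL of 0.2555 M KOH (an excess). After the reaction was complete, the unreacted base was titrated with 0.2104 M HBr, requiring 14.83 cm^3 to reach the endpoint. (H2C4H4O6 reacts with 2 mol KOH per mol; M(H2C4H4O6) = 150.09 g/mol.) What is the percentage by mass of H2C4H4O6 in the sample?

92.2%

Total n(KOH) added = 0.2555 x 0.05097 = 0.01302 mol.
n(HBr) used = 0.2104 x 0.01483 = 0.003120 mol, which equals the excess n(KOH).
So n(KOH) consumed by the sample = 0.01302 - 0.003120 = 0.009903 mol.
n(H2C4H4O6) = 0.009903 / 2 = 0.004951 mol.
mass H2C4H4O6 = 0.004951 x 150.09 = 0.7431 g, so %H2C4H4O6 = 0.7431/0.8062 x 100 = 92.2%.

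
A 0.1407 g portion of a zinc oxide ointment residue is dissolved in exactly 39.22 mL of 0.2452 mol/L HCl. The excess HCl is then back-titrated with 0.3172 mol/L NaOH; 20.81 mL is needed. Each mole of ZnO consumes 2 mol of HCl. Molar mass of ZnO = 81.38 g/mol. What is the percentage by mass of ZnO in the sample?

87.2%

Total n(HCl) added = 0.2452 x 0.03922 = 0.009617 mol.
n(NaOH) used = 0.3172 x 0.02081 = 0.006601 mol, which equals the excess n(HCl).
So n(HCl) consumed by the sample = 0.009617 - 0.006601 = 0.003016 mol.
n(ZnO) = 0.003016 / 2 = 0.001508 mol.
mass ZnO = 0.001508 x 81.38 = 0.1227 g, so %ZnO = 0.1227/0.1407 x 100 = 87.2%.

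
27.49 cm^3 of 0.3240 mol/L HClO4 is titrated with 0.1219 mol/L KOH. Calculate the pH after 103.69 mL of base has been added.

n(acid) = 0.3240 x 0.02749 = 0.008907 mol; n(KOH) added = 0.1219 x 0.1037 = 0.01264 mol.
Base is in excess by 0.01264 - 0.008907 = 0.003733 mol in a total volume of 0.1312 L.
[OH^-] = 0.003733/0.1312 = 0.02846 M, so pOH = 1.55 and pH = 14.00 - 1.55 = 12.45.

12.45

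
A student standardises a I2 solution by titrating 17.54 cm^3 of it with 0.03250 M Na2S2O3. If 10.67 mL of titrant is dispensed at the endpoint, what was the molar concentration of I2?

n(Na2S2O3) = 0.03250 x 0.01067 = 0.0003468 mol.
From the balanced equation, 2 mol Na2S2O3 reacts with 1 mol I2, so n(I2) = 0.0003468 x 1/2 = 0.0001734 mol.
[I2] = 0.0001734 / 0.01754 L = 0.00989 M.

0.00989 M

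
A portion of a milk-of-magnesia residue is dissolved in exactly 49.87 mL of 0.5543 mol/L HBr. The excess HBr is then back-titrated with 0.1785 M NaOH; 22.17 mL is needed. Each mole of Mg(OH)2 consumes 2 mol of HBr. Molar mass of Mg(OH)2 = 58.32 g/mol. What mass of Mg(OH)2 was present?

Total n(HBr) added = 0.5543 x 0.04987 = 0.02764 mol.
n(NaOH) used = 0.1785 x 0.02217 = 0.003957 mol, which equals the excess n(HBr).
So n(HBr) consumed by the sample = 0.02764 - 0.003957 = 0.02369 mol.
n(Mg(OH)2) = 0.02369 / 2 = 0.01184 mol.
mass = 0.01184 mol x 58.32 g/mol = 0.691 g.

0.691 g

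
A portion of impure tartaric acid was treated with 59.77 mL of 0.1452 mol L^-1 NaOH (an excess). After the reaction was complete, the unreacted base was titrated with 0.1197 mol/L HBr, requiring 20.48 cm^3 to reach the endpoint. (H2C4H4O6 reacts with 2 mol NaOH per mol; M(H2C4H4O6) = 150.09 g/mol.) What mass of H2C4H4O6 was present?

0.467 g

Total n(NaOH) added = 0.1452 x 0.05977 = 0.008679 mol.
n(HBr) used = 0.1197 x 0.02048 = 0.002451 mol, which equals the excess n(NaOH).
So n(NaOH) consumed by the sample = 0.008679 - 0.002451 = 0.006227 mol.
n(H2C4H4O6) = 0.006227 / 2 = 0.003114 mol.
mass = 0.003114 mol x 150.09 g/mol = 0.467 g.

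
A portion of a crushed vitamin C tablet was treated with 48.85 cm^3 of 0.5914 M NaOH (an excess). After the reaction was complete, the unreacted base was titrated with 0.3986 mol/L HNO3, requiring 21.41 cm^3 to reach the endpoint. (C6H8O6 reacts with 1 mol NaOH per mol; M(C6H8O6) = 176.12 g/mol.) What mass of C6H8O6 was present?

3.59 g

Total n(NaOH) added = 0.5914 x 0.04885 = 0.02889 mol.
n(HNO3) used = 0.3986 x 0.02141 = 0.008534 mol, which equals the excess n(NaOH).
So n(NaOH) consumed by the sample = 0.02889 - 0.008534 = 0.02036 mol.
n(C6H8O6) = 0.02036 / 1 = 0.02036 mol.
mass = 0.02036 mol x 176.12 g/mol = 3.59 g.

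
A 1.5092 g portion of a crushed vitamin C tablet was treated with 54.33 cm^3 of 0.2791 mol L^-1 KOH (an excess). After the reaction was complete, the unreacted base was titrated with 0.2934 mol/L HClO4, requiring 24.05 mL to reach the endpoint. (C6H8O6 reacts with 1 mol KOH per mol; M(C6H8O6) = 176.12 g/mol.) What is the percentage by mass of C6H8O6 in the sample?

Total n(KOH) added = 0.2791 x 0.05433 = 0.01516 mol.
n(HClO4) used = 0.2934 x 0.02405 = 0.007056 mol, which equals the excess n(KOH).
So n(KOH) consumed by the sample = 0.01516 - 0.007056 = 0.008107 mol.
n(C6H8O6) = 0.008107 / 1 = 0.008107 mol.
mass C6H8O6 = 0.008107 x 176.12 = 1.428 g, so %C6H8O6 = 1.428/1.5092 x 100 = 94.6%.

94.6%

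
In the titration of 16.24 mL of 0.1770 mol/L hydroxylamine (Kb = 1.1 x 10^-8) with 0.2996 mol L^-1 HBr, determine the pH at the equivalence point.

n(NH2OH) = 0.1770 x 0.01624 = 0.002874 mol; V(HBr) at equivalence = 0.002874/0.2996 = 0.009594 L.
At equivalence the base is fully converted to NH3OH+; total volume = 0.02583 L, so [NH3OH+] = 0.002874/0.02583 = 0.1113 M.
Ka(NH3OH+) = Kw/Kb = 1.0e-14 / 1.1 x 10^-8 = 9.09e-7.
[H^+] = sqrt(Ka x [NH3OH+]) = sqrt(9.09e-7 x 0.1113) = 0.000318 M.
pH = -log(0.000318) = 3.50.

3.50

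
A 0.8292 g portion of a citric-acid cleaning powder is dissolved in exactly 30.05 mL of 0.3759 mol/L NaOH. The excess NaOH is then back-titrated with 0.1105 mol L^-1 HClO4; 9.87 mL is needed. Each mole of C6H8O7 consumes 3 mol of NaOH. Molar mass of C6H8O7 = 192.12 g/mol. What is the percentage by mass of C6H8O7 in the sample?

78.8%

Total n(NaOH) added = 0.3759 x 0.03005 = 0.01130 mol.
n(HClO4) used = 0.1105 x 0.009870 = 0.001091 mol, which equals the excess n(NaOH).
So n(NaOH) consumed by the sample = 0.01130 - 0.001091 = 0.01021 mol.
n(C6H8O7) = 0.01021 / 3 = 0.003402 mol.
mass C6H8O7 = 0.003402 x 192.12 = 0.6535 g, so %C6H8O7 = 0.6535/0.8292 x 100 = 78.8%.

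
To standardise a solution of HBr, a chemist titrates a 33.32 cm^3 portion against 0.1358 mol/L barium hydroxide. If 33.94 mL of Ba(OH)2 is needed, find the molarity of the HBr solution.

n(Ba(OH)2) delivered = 0.1358 x 0.03394 = 0.004609 mol.
The reaction is 2 HBr + 1 Ba(OH)2, so n(HBr) = 0.004609 x 2/1 = 0.009218 mol.
[HBr] = 0.009218 mol / 0.03332 L = 0.277 M.

0.277 M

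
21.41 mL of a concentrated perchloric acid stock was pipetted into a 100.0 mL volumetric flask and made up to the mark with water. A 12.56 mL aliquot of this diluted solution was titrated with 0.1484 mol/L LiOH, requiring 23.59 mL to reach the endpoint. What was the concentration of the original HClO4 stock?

1.30 M

n(LiOH) = 0.1484 x 0.02359 = 0.003501 mol.
n(HClO4) in the aliquot = 0.003501 mol.
[diluted HClO4] = 0.003501 / 0.01256 = 0.2787 M.
Dilution factor = 100.0/21.41 = 4.671, so [stock] = 0.2787 x 4.671 = 1.30 M.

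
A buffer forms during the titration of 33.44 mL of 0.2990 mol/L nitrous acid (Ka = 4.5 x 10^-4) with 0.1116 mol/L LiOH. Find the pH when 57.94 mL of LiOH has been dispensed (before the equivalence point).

Initial n(HNO2) = 0.2990 x 0.03344 = 0.009999 mol.
n(LiOH) added = 0.1116 x 0.05794 = 0.006466 mol, converting that many moles of HNO2 to NO2-.
Remaining n(HNO2) = 0.003532 mol; n(NO2-) = 0.006466 mol.
By Henderson-Hasselbalch, pH = pKa + log([A^-]/[HA]) = 3.35 + log(0.006466/0.003532) = 3.35 + (+0.26) = 3.61.

3.61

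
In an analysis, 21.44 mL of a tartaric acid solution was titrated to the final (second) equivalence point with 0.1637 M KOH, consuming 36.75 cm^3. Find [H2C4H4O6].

n(KOH) = 0.1637 x 0.03675 = 0.006016 mol.
At the final (second) equivalence point, 2 mol OH^- react per mol H2C4H4O6, so n(H2C4H4O6) = 0.006016 / 2 = 0.003008 mol.
[H2C4H4O6] = 0.003008 / 0.02144 L = 0.140 M.

0.140 M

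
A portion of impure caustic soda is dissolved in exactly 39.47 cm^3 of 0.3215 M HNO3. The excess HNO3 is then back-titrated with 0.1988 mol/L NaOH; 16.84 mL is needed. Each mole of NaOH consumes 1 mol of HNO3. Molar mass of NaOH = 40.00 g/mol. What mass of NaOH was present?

Total n(HNO3) added = 0.3215 x 0.03947 = 0.01269 mol.
n(NaOH) used = 0.1988 x 0.01684 = 0.003348 mol, which equals the excess n(HNO3).
So n(HNO3) consumed by the sample = 0.01269 - 0.003348 = 0.009342 mol.
n(NaOH) = 0.009342 / 1 = 0.009342 mol.
mass = 0.009342 mol x 40.00 g/mol = 0.374 g.

0.374 g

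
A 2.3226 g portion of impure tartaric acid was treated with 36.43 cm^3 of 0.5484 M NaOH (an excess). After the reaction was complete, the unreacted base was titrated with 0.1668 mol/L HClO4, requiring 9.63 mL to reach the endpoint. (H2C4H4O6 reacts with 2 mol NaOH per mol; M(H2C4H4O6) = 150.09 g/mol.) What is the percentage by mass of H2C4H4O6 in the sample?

Total n(NaOH) added = 0.5484 x 0.03643 = 0.01998 mol.
n(HClO4) used = 0.1668 x 0.009630 = 0.001606 mol, which equals the excess n(NaOH).
So n(NaOH) consumed by the sample = 0.01998 - 0.001606 = 0.01837 mol.
n(H2C4H4O6) = 0.01837 / 2 = 0.009186 mol.
mass H2C4H4O6 = 0.009186 x 150.09 = 1.379 g, so %H2C4H4O6 = 1.379/2.3226 x 100 = 59.4%.

59.4%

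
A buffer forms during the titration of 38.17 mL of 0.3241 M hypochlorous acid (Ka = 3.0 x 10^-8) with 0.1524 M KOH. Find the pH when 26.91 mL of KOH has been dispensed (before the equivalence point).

Initial n(HClO) = 0.3241 x 0.03817 = 0.01237 mol.
n(KOH) added = 0.1524 x 0.02691 = 0.004101 mol, converting that many moles of HClO to ClO-.
Remaining n(HClO) = 0.008270 mol; n(ClO-) = 0.004101 mol.
By Henderson-Hasselbalch, pH = pKa + log([A^-]/[HA]) = 7.52 + log(0.004101/0.008270) = 7.52 + (-0.30) = 7.22.

7.22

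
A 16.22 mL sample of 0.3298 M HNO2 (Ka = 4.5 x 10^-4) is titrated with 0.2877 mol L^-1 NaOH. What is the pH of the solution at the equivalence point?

8.27

n(HNO2) = 0.3298 x 0.01622 = 0.005349 mol; V(NaOH) at equivalence = 0.005349/0.2877 = 0.01859 L.
At equivalence all the acid is converted to NO2-; total volume = 0.01622 + 0.01859 = 0.03481 L, so [NO2-] = 0.005349/0.03481 = 0.1537 M.
Kb = Kw/Ka = 1.0e-14 / 4.5 x 10^-4 = 2.22e-11.
[OH^-] = sqrt(Kb x [NO2-]) = sqrt(2.22e-11 x 0.1537) = 1.85e-6 M.
pOH = 5.73, so pH = 14.00 - 5.73 = 8.27.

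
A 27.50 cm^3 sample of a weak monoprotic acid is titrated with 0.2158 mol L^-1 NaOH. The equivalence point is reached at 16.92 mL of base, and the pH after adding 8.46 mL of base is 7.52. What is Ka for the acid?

3.0 x 10^-8

8.46 mL is half of the equivalence volume, so this is the half-equivalence point where [HA] = [A^-].
At half-equivalence pH = pKa, so pKa = 7.52.
Ka = 10^(-7.52) = 3.0 x 10^-8.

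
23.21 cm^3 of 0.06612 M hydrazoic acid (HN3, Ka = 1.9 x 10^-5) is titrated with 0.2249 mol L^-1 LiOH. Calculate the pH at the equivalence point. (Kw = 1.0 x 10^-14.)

n(HN3) = 0.06612 x 0.02321 = 0.001535 mol; V(LiOH) at equivalence = 0.001535/0.2249 = 0.006824 L.
At equivalence all the acid is converted to N3-; total volume = 0.02321 + 0.006824 = 0.03003 L, so [N3-] = 0.001535/0.03003 = 0.05110 M.
Kb = Kw/Ka = 1.0e-14 / 1.9 x 10^-5 = 5.26e-10.
[OH^-] = sqrt(Kb x [N3-]) = sqrt(5.26e-10 x 0.05110) = 5.19e-6 M.
pOH = 5.29, so pH = 14.00 - 5.29 = 8.71.

8.71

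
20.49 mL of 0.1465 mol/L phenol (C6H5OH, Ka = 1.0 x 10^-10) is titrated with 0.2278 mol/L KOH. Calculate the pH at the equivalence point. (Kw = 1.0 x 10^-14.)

n(C6H5OH) = 0.1465 x 0.02049 = 0.003002 mol; V(KOH) at equivalence = 0.003002/0.2278 = 0.01318 L.
At equivalence all the acid is converted to C6H5O-; total volume = 0.02049 + 0.01318 = 0.03367 L, so [C6H5O-] = 0.003002/0.03367 = 0.08916 M.
Kb = Kw/Ka = 1.0e-14 / 1.0 x 10^-10 = 0.000100.
[OH^-] = sqrt(Kb x [C6H5O-]) = sqrt(0.000100 x 0.08916) = 0.00299 M.
pOH = 2.52, so pH = 14.00 - 2.52 = 11.48.

11.48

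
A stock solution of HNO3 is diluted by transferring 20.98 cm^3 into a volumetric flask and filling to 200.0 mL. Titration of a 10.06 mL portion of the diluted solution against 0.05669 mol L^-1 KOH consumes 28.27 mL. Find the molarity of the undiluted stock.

n(KOH) = 0.05669 x 0.02827 = 0.001603 mol.
n(HNO3) in the aliquot = 0.001603 mol.
[diluted HNO3] = 0.001603 / 0.01006 = 0.1593 M.
Dilution factor = 200.0/20.98 = 9.533, so [stock] = 0.1593 x 9.533 = 1.52 M.

1.52 M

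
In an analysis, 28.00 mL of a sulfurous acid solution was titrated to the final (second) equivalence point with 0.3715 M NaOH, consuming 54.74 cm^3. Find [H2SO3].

n(NaOH) = 0.3715 x 0.05474 = 0.02034 mol.
At the final (second) equivalence point, 2 mol OH^- react per mol H2SO3, so n(H2SO3) = 0.02034 / 2 = 0.01017 mol.
[H2SO3] = 0.01017 / 0.02800 L = 0.363 M.

0.363 M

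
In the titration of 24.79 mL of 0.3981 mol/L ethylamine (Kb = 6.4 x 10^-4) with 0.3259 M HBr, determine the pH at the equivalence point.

5.78

n(C2H5NH2) = 0.3981 x 0.02479 = 0.009869 mol; V(HBr) at equivalence = 0.009869/0.3259 = 0.03028 L.
At equivalence the base is fully converted to C2H5NH3+; total volume = 0.05507 L, so [C2H5NH3+] = 0.009869/0.05507 = 0.1792 M.
Ka(C2H5NH3+) = Kw/Kb = 1.0e-14 / 6.4 x 10^-4 = 1.56e-11.
[H^+] = sqrt(Ka x [C2H5NH3+]) = sqrt(1.56e-11 x 0.1792) = 1.67e-6 M.
pH = -log(1.67e-6) = 5.78.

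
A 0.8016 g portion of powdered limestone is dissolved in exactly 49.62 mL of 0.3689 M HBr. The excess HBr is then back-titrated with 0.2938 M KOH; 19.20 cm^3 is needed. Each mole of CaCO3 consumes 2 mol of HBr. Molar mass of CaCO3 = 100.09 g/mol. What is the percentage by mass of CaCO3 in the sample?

Total n(HBr) added = 0.3689 x 0.04962 = 0.01830 mol.
n(KOH) used = 0.2938 x 0.01920 = 0.005641 mol, which equals the excess n(HBr).
So n(HBr) consumed by the sample = 0.01830 - 0.005641 = 0.01266 mol.
n(CaCO3) = 0.01266 / 2 = 0.006332 mol.
mass CaCO3 = 0.006332 x 100.09 = 0.6338 g, so %CaCO3 = 0.6338/0.8016 x 100 = 79.1%.

79.1%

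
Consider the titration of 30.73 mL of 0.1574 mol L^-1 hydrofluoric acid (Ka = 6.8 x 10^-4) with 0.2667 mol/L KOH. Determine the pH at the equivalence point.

n(HF) = 0.1574 x 0.03073 = 0.004837 mol; V(KOH) at equivalence = 0.004837/0.2667 = 0.01814 L.
At equivalence all the acid is converted to F-; total volume = 0.03073 + 0.01814 = 0.04887 L, so [F-] = 0.004837/0.04887 = 0.09898 M.
Kb = Kw/Ka = 1.0e-14 / 6.8 x 10^-4 = 1.47e-11.
[OH^-] = sqrt(Kb x [F-]) = sqrt(1.47e-11 x 0.09898) = 1.21e-6 M.
pOH = 5.92, so pH = 14.00 - 5.92 = 8.08.

8.08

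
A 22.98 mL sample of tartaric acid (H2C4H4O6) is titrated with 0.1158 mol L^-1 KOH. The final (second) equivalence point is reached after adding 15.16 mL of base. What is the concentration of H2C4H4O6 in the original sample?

0.0382 M

n(KOH) = 0.1158 x 0.01516 = 0.001756 mol.
At the final (second) equivalence point, 2 mol OH^- react per mol H2C4H4O6, so n(H2C4H4O6) = 0.001756 / 2 = 0.0008778 mol.
[H2C4H4O6] = 0.0008778 / 0.02298 L = 0.0382 M.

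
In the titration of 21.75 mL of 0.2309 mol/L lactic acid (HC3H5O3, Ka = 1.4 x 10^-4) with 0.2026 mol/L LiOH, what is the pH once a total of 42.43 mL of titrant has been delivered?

12.75

n(acid) = 0.2309 x 0.02175 = 0.005022 mol; n(LiOH) added = 0.2026 x 0.04243 = 0.008596 mol.
Base is in excess by 0.008596 - 0.005022 = 0.003574 mol in a total volume of 0.06418 L.
[OH^-] = 0.003574/0.06418 = 0.05569 M, so pOH = 1.25 and pH = 14.00 - 1.25 = 12.75.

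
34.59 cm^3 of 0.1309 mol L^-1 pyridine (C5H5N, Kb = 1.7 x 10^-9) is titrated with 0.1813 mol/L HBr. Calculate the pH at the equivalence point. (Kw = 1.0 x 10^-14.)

3.17

n(C5H5N) = 0.1309 x 0.03459 = 0.004528 mol; V(HBr) at equivalence = 0.004528/0.1813 = 0.02497 L.
At equivalence the base is fully converted to C5H5NH+; total volume = 0.05956 L, so [C5H5NH+] = 0.004528/0.05956 = 0.07602 M.
Ka(C5H5NH+) = Kw/Kb = 1.0e-14 / 1.7 x 10^-9 = 5.88e-6.
[H^+] = sqrt(Ka x [C5H5NH+]) = sqrt(5.88e-6 x 0.07602) = 0.000669 M.
pH = -log(0.000669) = 3.17.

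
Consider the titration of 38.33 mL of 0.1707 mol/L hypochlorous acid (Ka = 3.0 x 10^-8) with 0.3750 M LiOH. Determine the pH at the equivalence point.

n(HClO) = 0.1707 x 0.03833 = 0.006543 mol; V(LiOH) at equivalence = 0.006543/0.3750 = 0.01745 L.
At equivalence all the acid is converted to ClO-; total volume = 0.03833 + 0.01745 = 0.05578 L, so [ClO-] = 0.006543/0.05578 = 0.1173 M.
Kb = Kw/Ka = 1.0e-14 / 3.0 x 10^-8 = 3.33e-7.
[OH^-] = sqrt(Kb x [ClO-]) = sqrt(3.33e-7 x 0.1173) = 0.000198 M.
pOH = 3.70, so pH = 14.00 - 3.70 = 10.30.

10.30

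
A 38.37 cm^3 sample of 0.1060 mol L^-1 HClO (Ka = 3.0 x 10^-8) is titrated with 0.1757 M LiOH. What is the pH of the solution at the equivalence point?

n(HClO) = 0.1060 x 0.03837 = 0.004067 mol; V(LiOH) at equivalence = 0.004067/0.1757 = 0.02315 L.
At equivalence all the acid is converted to ClO-; total volume = 0.03837 + 0.02315 = 0.06152 L, so [ClO-] = 0.004067/0.06152 = 0.06611 M.
Kb = Kw/Ka = 1.0e-14 / 3.0 x 10^-8 = 3.33e-7.
[OH^-] = sqrt(Kb x [ClO-]) = sqrt(3.33e-7 x 0.06611) = 0.000148 M.
pOH = 3.83, so pH = 14.00 - 3.83 = 10.17.

10.17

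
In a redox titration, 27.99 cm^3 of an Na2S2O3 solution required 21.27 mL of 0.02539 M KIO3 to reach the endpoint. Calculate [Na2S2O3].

0.116 M

n(KIO3) = 0.02539 x 0.02127 = 0.0005400 mol.
From the balanced equation, 1 mol KIO3 reacts with 6 mol Na2S2O3, so n(Na2S2O3) = 0.0005400 x 6/1 = 0.003240 mol.
[Na2S2O3] = 0.003240 / 0.02799 L = 0.116 M.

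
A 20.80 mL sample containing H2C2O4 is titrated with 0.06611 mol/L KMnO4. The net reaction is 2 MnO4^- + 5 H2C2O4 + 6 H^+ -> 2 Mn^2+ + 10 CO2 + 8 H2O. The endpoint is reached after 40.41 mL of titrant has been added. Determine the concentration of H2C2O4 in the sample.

0.321 M

n(KMnO4) = 0.06611 x 0.04041 = 0.002672 mol.
From the balanced equation, 2 mol KMnO4 reacts with 5 mol H2C2O4, so n(H2C2O4) = 0.002672 x 5/2 = 0.006679 mol.
[H2C2O4] = 0.006679 / 0.02080 L = 0.321 M.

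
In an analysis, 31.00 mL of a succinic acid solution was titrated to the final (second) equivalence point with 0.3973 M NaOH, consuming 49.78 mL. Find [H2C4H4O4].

0.319 M

n(NaOH) = 0.3973 x 0.04978 = 0.01978 mol.
At the final (second) equivalence point, 2 mol OH^- react per mol H2C4H4O4, so n(H2C4H4O4) = 0.01978 / 2 = 0.009889 mol.
[H2C4H4O4] = 0.009889 / 0.03100 L = 0.319 M.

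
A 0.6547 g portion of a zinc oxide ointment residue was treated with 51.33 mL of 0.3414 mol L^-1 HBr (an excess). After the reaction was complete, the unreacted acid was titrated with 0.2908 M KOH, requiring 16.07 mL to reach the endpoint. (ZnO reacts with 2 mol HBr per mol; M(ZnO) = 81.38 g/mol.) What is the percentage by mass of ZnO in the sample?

Total n(HBr) added = 0.3414 x 0.05133 = 0.01752 mol.
n(KOH) used = 0.2908 x 0.01607 = 0.004673 mol, which equals the excess n(HBr).
So n(HBr) consumed by the sample = 0.01752 - 0.004673 = 0.01285 mol.
n(ZnO) = 0.01285 / 2 = 0.006425 mol.
mass ZnO = 0.006425 x 81.38 = 0.5229 g, so %ZnO = 0.5229/0.6547 x 100 = 79.9%.

79.9%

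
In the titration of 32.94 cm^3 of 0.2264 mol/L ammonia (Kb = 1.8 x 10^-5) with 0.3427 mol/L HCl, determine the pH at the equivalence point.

n(NH3) = 0.2264 x 0.03294 = 0.007458 mol; V(HCl) at equivalence = 0.007458/0.3427 = 0.02176 L.
At equivalence the base is fully converted to NH4+; total volume = 0.05470 L, so [NH4+] = 0.007458/0.05470 = 0.1363 M.
Ka(NH4+) = Kw/Kb = 1.0e-14 / 1.8 x 10^-5 = 5.56e-10.
[H^+] = sqrt(Ka x [NH4+]) = sqrt(5.56e-10 x 0.1363) = 8.70e-6 M.
pH = -log(8.70e-6) = 5.06.

5.06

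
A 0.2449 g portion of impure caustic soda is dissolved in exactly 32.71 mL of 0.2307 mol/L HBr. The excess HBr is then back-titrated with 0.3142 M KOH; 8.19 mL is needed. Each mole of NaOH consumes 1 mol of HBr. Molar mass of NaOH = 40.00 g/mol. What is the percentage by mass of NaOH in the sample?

Total n(HBr) added = 0.2307 x 0.03271 = 0.007546 mol.
n(KOH) used = 0.3142 x 0.008190 = 0.002573 mol, which equals the excess n(HBr).
So n(HBr) consumed by the sample = 0.007546 - 0.002573 = 0.004973 mol.
n(NaOH) = 0.004973 / 1 = 0.004973 mol.
mass NaOH = 0.004973 x 40.00 = 0.1989 g, so %NaOH = 0.1989/0.2449 x 100 = 81.2%.

81.2%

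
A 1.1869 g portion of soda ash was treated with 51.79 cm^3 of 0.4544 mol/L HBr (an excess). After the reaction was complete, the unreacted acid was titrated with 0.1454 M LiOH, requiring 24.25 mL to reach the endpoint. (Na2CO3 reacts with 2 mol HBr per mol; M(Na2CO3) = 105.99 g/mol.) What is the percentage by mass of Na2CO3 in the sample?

89.3%

Total n(HBr) added = 0.4544 x 0.05179 = 0.02353 mol.
n(LiOH) used = 0.1454 x 0.02425 = 0.003526 mol, which equals the excess n(HBr).
So n(HBr) consumed by the sample = 0.02353 - 0.003526 = 0.02001 mol.
n(Na2CO3) = 0.02001 / 2 = 0.01000 mol.
mass Na2CO3 = 0.01000 x 105.99 = 1.060 g, so %Na2CO3 = 1.060/1.1869 x 100 = 89.3%.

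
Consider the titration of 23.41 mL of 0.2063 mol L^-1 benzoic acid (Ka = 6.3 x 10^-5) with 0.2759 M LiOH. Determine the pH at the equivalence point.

n(C6H5COOH) = 0.2063 x 0.02341 = 0.004829 mol; V(LiOH) at equivalence = 0.004829/0.2759 = 0.01750 L.
At equivalence all the acid is converted to C6H5COO-; total volume = 0.02341 + 0.01750 = 0.04091 L, so [C6H5COO-] = 0.004829/0.04091 = 0.1180 M.
Kb = Kw/Ka = 1.0e-14 / 6.3 x 10^-5 = 1.59e-10.
[OH^-] = sqrt(Kb x [C6H5COO-]) = sqrt(1.59e-10 x 0.1180) = 4.33e-6 M.
pOH = 5.36, so pH = 14.00 - 5.36 = 8.64.

8.64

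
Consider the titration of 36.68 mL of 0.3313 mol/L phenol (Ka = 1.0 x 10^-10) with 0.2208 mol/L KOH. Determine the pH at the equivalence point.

n(C6H5OH) = 0.3313 x 0.03668 = 0.01215 mol; V(KOH) at equivalence = 0.01215/0.2208 = 0.05504 L.
At equivalence all the acid is converted to C6H5O-; total volume = 0.03668 + 0.05504 = 0.09172 L, so [C6H5O-] = 0.01215/0.09172 = 0.1325 M.
Kb = Kw/Ka = 1.0e-14 / 1.0 x 10^-10 = 0.000100.
[OH^-] = sqrt(Kb x [C6H5O-]) = sqrt(0.000100 x 0.1325) = 0.00364 M.
pOH = 2.44, so pH = 14.00 - 2.44 = 11.56.

11.56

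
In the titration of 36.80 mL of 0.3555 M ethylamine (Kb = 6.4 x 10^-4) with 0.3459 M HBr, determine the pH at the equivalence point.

n(C2H5NH2) = 0.3555 x 0.03680 = 0.01308 mol; V(HBr) at equivalence = 0.01308/0.3459 = 0.03782 L.
At equivalence the base is fully converted to C2H5NH3+; total volume = 0.07462 L, so [C2H5NH3+] = 0.01308/0.07462 = 0.1753 M.
Ka(C2H5NH3+) = Kw/Kb = 1.0e-14 / 6.4 x 10^-4 = 1.56e-11.
[H^+] = sqrt(Ka x [C2H5NH3+]) = sqrt(1.56e-11 x 0.1753) = 1.66e-6 M.
pH = -log(1.66e-6) = 5.78.

5.78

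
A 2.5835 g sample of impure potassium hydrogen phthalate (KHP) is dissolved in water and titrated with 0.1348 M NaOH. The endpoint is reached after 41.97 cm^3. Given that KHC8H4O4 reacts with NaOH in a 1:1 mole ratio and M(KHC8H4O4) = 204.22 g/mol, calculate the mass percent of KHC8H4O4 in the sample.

44.7%

n(NaOH) = 0.1348 x 0.04197 = 0.005658 mol.
n(KHC8H4O4) = 0.005658 / 1 = 0.005658 mol.
mass of KHC8H4O4 = 0.005658 x 204.22 = 1.155 g.
% purity = 1.155 / 2.5835 x 100 = 44.7%.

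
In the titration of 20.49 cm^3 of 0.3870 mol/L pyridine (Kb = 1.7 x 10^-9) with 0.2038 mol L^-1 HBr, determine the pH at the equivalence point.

n(C5H5N) = 0.3870 x 0.02049 = 0.007930 mol; V(HBr) at equivalence = 0.007930/0.2038 = 0.03891 L.
At equivalence the base is fully converted to C5H5NH+; total volume = 0.05940 L, so [C5H5NH+] = 0.007930/0.05940 = 0.1335 M.
Ka(C5H5NH+) = Kw/Kb = 1.0e-14 / 1.7 x 10^-9 = 5.88e-6.
[H^+] = sqrt(Ka x [C5H5NH+]) = sqrt(5.88e-6 x 0.1335) = 0.000886 M.
pH = -log(0.000886) = 3.05.

3.05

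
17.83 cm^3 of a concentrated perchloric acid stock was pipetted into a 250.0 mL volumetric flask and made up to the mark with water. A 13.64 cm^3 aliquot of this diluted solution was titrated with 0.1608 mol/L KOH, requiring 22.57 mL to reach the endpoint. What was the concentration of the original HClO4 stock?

3.73 M

n(KOH) = 0.1608 x 0.02257 = 0.003629 mol.
n(HClO4) in the aliquot = 0.003629 mol.
[diluted HClO4] = 0.003629 / 0.01364 = 0.2661 M.
Dilution factor = 250.0/17.83 = 14.02, so [stock] = 0.2661 x 14.02 = 3.73 M.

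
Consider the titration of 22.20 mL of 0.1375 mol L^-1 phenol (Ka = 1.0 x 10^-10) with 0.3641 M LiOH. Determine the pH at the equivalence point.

11.50

n(C6H5OH) = 0.1375 x 0.02220 = 0.003053 mol; V(LiOH) at equivalence = 0.003053/0.3641 = 0.008384 L.
At equivalence all the acid is converted to C6H5O-; total volume = 0.02220 + 0.008384 = 0.03058 L, so [C6H5O-] = 0.003053/0.03058 = 0.09981 M.
Kb = Kw/Ka = 1.0e-14 / 1.0 x 10^-10 = 0.000100.
[OH^-] = sqrt(Kb x [C6H5O-]) = sqrt(0.000100 x 0.09981) = 0.00316 M.
pOH = 2.50, so pH = 14.00 - 2.50 = 11.50.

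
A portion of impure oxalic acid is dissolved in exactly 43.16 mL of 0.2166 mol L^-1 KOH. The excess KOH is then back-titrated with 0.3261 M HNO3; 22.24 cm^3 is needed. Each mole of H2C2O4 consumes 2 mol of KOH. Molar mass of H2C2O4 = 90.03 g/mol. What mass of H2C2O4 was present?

0.0944 g

Total n(KOH) added = 0.2166 x 0.04316 = 0.009348 mol.
n(HNO3) used = 0.3261 x 0.02224 = 0.007252 mol, which equals the excess n(KOH).
So n(KOH) consumed by the sample = 0.009348 - 0.007252 = 0.002096 mol.
n(H2C2O4) = 0.002096 / 2 = 0.001048 mol.
mass = 0.001048 mol x 90.03 g/mol = 0.0944 g.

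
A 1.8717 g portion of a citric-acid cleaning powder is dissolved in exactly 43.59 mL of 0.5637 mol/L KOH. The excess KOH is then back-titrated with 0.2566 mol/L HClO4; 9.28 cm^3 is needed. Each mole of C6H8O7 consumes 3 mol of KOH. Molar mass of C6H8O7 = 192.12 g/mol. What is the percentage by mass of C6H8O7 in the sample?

75.9%

Total n(KOH) added = 0.5637 x 0.04359 = 0.02457 mol.
n(HClO4) used = 0.2566 x 0.009280 = 0.002381 mol, which equals the excess n(KOH).
So n(KOH) consumed by the sample = 0.02457 - 0.002381 = 0.02219 mol.
n(C6H8O7) = 0.02219 / 3 = 0.007397 mol.
mass C6H8O7 = 0.007397 x 192.12 = 1.421 g, so %C6H8O7 = 1.421/1.8717 x 100 = 75.9%.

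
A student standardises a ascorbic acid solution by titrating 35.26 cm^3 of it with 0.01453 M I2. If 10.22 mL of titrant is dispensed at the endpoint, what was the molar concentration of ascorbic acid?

0.00421 M

n(I2) = 0.01453 x 0.01022 = 0.0001485 mol.
From the balanced equation, 1 mol I2 reacts with 1 mol ascorbic acid, so n(ascorbic acid) = 0.0001485 x 1/1 = 0.0001485 mol.
[ascorbic acid] = 0.0001485 / 0.03526 L = 0.00421 M.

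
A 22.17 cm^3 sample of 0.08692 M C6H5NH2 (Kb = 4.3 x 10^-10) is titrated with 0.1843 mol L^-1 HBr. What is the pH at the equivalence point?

2.93

n(C6H5NH2) = 0.08692 x 0.02217 = 0.001927 mol; V(HBr) at equivalence = 0.001927/0.1843 = 0.01046 L.
At equivalence the base is fully converted to C6H5NH3+; total volume = 0.03263 L, so [C6H5NH3+] = 0.001927/0.03263 = 0.05906 M.
Ka(C6H5NH3+) = Kw/Kb = 1.0e-14 / 4.3 x 10^-10 = 2.33e-5.
[H^+] = sqrt(Ka x [C6H5NH3+]) = sqrt(2.33e-5 x 0.05906) = 0.00117 M.
pH = -log(0.00117) = 2.93.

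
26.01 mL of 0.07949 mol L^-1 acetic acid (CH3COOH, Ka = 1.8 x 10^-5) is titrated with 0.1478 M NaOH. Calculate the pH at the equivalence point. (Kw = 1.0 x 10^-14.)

8.73

n(CH3COOH) = 0.07949 x 0.02601 = 0.002068 mol; V(NaOH) at equivalence = 0.002068/0.1478 = 0.01399 L.
At equivalence all the acid is converted to CH3COO-; total volume = 0.02601 + 0.01399 = 0.04000 L, so [CH3COO-] = 0.002068/0.04000 = 0.05169 M.
Kb = Kw/Ka = 1.0e-14 / 1.8 x 10^-5 = 5.56e-10.
[OH^-] = sqrt(Kb x [CH3COO-]) = sqrt(5.56e-10 x 0.05169) = 5.36e-6 M.
pOH = 5.27, so pH = 14.00 - 5.27 = 8.73.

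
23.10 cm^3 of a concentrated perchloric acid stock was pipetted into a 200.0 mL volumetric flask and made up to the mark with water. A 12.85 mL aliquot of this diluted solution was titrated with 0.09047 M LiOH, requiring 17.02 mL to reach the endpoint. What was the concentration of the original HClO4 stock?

1.04 M

n(LiOH) = 0.09047 x 0.01702 = 0.001540 mol.
n(HClO4) in the aliquot = 0.001540 mol.
[diluted HClO4] = 0.001540 / 0.01285 = 0.1198 M.
Dilution factor = 200.0/23.10 = 8.658, so [stock] = 0.1198 x 8.658 = 1.04 M.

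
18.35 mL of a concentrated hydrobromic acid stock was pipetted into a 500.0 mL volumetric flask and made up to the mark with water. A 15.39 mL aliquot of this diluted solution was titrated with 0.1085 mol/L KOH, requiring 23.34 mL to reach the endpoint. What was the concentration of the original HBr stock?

4.48 M

n(KOH) = 0.1085 x 0.02334 = 0.002532 mol.
n(HBr) in the aliquot = 0.002532 mol.
[diluted HBr] = 0.002532 / 0.01539 = 0.1645 M.
Dilution factor = 500.0/18.35 = 27.25, so [stock] = 0.1645 x 27.25 = 4.48 M.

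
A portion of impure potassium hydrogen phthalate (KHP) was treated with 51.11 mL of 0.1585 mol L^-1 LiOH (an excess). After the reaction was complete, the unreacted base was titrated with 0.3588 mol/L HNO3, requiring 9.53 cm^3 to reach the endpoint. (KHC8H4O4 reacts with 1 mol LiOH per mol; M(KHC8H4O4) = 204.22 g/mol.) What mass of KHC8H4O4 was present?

Total n(LiOH) added = 0.1585 x 0.05111 = 0.008101 mol.
n(HNO3) used = 0.3588 x 0.009530 = 0.003419 mol, which equals the excess n(LiOH).
So n(LiOH) consumed by the sample = 0.008101 - 0.003419 = 0.004682 mol.
n(KHC8H4O4) = 0.004682 / 1 = 0.004682 mol.
mass = 0.004682 mol x 204.22 g/mol = 0.956 g.

0.956 g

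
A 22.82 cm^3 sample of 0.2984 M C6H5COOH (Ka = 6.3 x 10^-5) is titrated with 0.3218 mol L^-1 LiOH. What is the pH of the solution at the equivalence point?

n(C6H5COOH) = 0.2984 x 0.02282 = 0.006809 mol; V(LiOH) at equivalence = 0.006809/0.3218 = 0.02116 L.
At equivalence all the acid is converted to C6H5COO-; total volume = 0.02282 + 0.02116 = 0.04398 L, so [C6H5COO-] = 0.006809/0.04398 = 0.1548 M.
Kb = Kw/Ka = 1.0e-14 / 6.3 x 10^-5 = 1.59e-10.
[OH^-] = sqrt(Kb x [C6H5COO-]) = sqrt(1.59e-10 x 0.1548) = 4.96e-6 M.
pOH = 5.30, so pH = 14.00 - 5.30 = 8.70.

8.70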